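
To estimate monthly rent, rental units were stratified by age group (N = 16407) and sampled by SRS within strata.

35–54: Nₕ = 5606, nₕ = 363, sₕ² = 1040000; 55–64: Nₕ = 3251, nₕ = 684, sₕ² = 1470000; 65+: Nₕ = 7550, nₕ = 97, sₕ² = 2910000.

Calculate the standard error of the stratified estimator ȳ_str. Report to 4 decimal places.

Var(ȳ_str) = Σₕ Wₕ²(1 − fₕ)sₕ²/nₕ with Wₕ = Nₕ/N, N = 16407.
35–54: Wₕ = 0.34168343; term = 0.34168343²·(1 − 0.06475205)·1040000/363 = 312.8249.
55–64: Wₕ = 0.19814713; term = 0.19814713²·(1 − 0.21039680)·1470000/684 = 66.626303.
65+: Wₕ = 0.46016944; term = 0.46016944²·(1 − 0.01284768)·2910000/97 = 6271.0602.
Sum = 6650.5114.
SE = √(6650.5114) = 81.5507.

81.5507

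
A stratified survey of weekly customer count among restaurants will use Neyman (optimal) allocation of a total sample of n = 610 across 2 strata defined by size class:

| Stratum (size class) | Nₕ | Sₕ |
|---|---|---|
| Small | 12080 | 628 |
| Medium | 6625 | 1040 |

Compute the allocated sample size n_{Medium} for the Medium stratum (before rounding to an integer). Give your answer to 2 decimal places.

290.33

Neyman allocation: nₕ = n·NₕSₕ / Σⱼ NⱼSⱼ.
Σ NⱼSⱼ = 12080·628 + 6625·1040 = 1.447624 × 10^7.
n_{Medium} = 610·6625·1040 / (1.447624 × 10^7) = 290.33.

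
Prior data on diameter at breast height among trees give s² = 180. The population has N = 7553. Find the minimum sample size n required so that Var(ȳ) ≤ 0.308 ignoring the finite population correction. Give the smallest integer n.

Without fpc, n₀ = s²/D = 180/0.308 = 584.4156.
Rounding up, n = 585.

585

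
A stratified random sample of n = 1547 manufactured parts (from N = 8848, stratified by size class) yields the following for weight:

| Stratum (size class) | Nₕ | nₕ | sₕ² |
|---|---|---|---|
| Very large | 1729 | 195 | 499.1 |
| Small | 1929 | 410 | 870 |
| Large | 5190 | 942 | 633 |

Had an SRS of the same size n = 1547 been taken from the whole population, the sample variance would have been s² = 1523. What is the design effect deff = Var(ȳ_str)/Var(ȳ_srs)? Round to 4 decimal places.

0.4375

Var(ȳ_str) = Σ Wₕ²(1−fₕ)sₕ²/nₕ with Wₕ = Nₕ/8848:
  Very large: (1729/8848)²·(1−195/1729)·499.1/195 = 0.086712775
  Small: (1929/8848)²·(1−410/1929)·870/410 = 0.079420967
  Large: (5190/8848)²·(1−942/5190)·633/942 = 0.18924066
  → Var(ȳ_str) = 0.3553744.
Var(ȳ_srs) = (1 − 1547/8848)·1523/1547 = 0.81235681.
deff = 0.3553744 / 0.81235681 = 0.4375.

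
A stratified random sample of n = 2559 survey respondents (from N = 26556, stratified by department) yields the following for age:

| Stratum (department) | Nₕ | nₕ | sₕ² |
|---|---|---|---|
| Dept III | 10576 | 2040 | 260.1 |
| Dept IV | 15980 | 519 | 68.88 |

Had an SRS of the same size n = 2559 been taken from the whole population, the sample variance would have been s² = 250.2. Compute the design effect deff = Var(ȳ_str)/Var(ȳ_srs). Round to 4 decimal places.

Var(ȳ_str) = Σ Wₕ²(1−fₕ)sₕ²/nₕ with Wₕ = Nₕ/26556:
  Dept III: (10576/26556)²·(1−2040/10576)·260.1/2040 = 0.016321524
  Dept IV: (15980/26556)²·(1−519/15980)·68.88/519 = 0.046495917
  → Var(ȳ_str) = 0.062817441.
Var(ȳ_srs) = (1 − 2559/26556)·250.2/2559 = 0.088350968.
deff = 0.062817441 / 0.088350968 = 0.7110.

0.7110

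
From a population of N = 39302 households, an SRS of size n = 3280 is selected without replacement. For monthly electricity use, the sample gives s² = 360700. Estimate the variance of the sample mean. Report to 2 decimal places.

Under SRS without replacement, Var(ȳ) = (1 − f)·s²/n with f = n/N = 3280/39302 = 0.08345631.
Var(ȳ) = (1 − 0.08345631)·360700/3280 = 0.91654369·109.96951 = 100.79186.

100.79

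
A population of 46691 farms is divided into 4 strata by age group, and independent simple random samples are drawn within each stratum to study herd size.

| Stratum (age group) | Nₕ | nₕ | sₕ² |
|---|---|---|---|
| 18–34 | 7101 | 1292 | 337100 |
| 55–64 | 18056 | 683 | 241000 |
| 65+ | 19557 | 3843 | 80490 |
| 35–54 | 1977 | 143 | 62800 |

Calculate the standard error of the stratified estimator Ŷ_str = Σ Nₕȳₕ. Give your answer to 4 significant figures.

Var(Ŷ_str) = Σₕ Nₕ²(1 − fₕ)sₕ²/nₕ.
18–34: 7101²·(1 − 1292/7101)·337100/1292 = 1.0762598 × 10^10.
55–64: 18056²·(1 − 683/18056)·241000/683 = 1.10686 × 10^11.
65+: 19557²·(1 − 3843/19557)·80490/3843 = 6.4366594 × 10^9.
35–54: 1977²·(1 − 143/1977)·62800/143 = 1.5923173 × 10^9.
Sum = 1.2947757 × 10^11.
SE = √(1.2947757 × 10^11) = 359800.

359800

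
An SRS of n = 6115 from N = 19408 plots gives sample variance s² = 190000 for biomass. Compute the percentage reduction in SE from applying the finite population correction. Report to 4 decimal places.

f = n/N = 6115/19408 = 0.31507626.
SE_no-fpc = √(s²/n) = 5.574149; SE_fpc = √((1−f)s²/n) = 4.6131724.
Ratio = √(1−f) = 0.82760120. Reduction = 100·(1 − 0.82760120) = 17.2399%.

17.2399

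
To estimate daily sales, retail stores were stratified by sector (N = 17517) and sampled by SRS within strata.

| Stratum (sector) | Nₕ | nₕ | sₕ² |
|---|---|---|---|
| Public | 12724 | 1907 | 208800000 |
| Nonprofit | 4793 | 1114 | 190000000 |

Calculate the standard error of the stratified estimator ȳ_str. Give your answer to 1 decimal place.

Var(ȳ_str) = Σₕ Wₕ²(1 − fₕ)sₕ²/nₕ with Wₕ = Nₕ/N, N = 17517.
Public: Wₕ = 0.72638009; term = 0.72638009²·(1 − 0.14987425)·208800000/1907 = 49112.363.
Nonprofit: Wₕ = 0.27361991; term = 0.27361991²·(1 − 0.23242228)·190000000/1114 = 9801.3561.
Sum = 58913.719.
SE = √(58913.719) = 242.7.

242.7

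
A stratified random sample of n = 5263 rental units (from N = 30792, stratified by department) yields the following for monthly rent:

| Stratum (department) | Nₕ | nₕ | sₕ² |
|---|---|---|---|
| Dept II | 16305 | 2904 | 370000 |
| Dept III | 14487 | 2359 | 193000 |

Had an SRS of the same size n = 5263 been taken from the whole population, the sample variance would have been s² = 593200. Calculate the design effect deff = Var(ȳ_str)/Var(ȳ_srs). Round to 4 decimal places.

0.4765

Var(ȳ_str) = Σ Wₕ²(1−fₕ)sₕ²/nₕ with Wₕ = Nₕ/30792:
  Dept II: (16305/30792)²·(1−2904/16305)·370000/2904 = 29.362114
  Dept III: (14487/30792)²·(1−2359/14487)·193000/2359 = 15.160769
  → Var(ȳ_str) = 44.522883.
Var(ȳ_srs) = (1 − 5263/30792)·593200/5263 = 93.446637.
deff = 44.522883 / 93.446637 = 0.4765.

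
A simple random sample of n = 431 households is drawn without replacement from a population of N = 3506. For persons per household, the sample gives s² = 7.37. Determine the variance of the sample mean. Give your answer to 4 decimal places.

Under SRS without replacement, Var(ȳ) = (1 − f)·s²/n with f = n/N = 431/3506 = 0.12293212.
Var(ȳ) = (1 − 0.12293212)·7.37/431 = 0.87706788·0.017099768 = 0.014997657.

0.0150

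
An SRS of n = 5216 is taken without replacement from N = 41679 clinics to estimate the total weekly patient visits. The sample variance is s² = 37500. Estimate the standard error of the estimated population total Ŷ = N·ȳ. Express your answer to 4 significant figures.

104500

Var(Ŷ) = N²·Var(ȳ) = N²·(1 − n/N)·s²/n.
f = 5216/41679 = 0.12514696; Var(ȳ) = 0.87485304·37500/5216 = 6.2896835.
Var(Ŷ) = 41679² · 6.2896835 = 1.0926055 × 10^10.
SE(Ŷ) = √(1.0926055 × 10^10) = 104500.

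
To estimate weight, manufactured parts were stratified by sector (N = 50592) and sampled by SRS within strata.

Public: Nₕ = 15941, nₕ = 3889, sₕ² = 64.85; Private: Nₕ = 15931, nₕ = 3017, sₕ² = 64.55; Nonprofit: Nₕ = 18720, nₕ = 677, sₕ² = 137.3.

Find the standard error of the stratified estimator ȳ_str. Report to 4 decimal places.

Var(ȳ_str) = Σₕ Wₕ²(1 − fₕ)sₕ²/nₕ with Wₕ = Nₕ/N, N = 50592.
Public: Wₕ = 0.31508934; term = 0.31508934²·(1 − 0.24396211)·64.85/3889 = 0.0012516504.
Private: Wₕ = 0.31489168; term = 0.31489168²·(1 − 0.18937920)·64.55/3017 = 0.0017197331.
Nonprofit: Wₕ = 0.37001898; term = 0.37001898²·(1 − 0.03616453)·137.3/677 = 0.026762875.
Sum = 0.029734259.
SE = √(0.029734259) = 0.1724.

0.1724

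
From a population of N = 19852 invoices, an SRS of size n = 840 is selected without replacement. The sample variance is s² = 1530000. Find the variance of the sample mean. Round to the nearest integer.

1744

Under SRS without replacement, Var(ȳ) = (1 − f)·s²/n with f = n/N = 840/19852 = 0.04231312.
Var(ȳ) = (1 − 0.04231312)·1530000/840 = 0.95768688·1821.4286 = 1744.3583.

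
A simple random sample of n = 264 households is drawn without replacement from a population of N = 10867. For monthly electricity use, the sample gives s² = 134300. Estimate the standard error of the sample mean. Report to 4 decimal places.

22.2790

Under SRS without replacement, Var(ȳ) = (1 − f)·s²/n with f = n/N = 264/10867 = 0.02429373.
Var(ȳ) = (1 − 0.02429373)·134300/264 = 0.97570627·508.71212 = 496.3536.
SE(ȳ) = √(496.3536) = 22.2790.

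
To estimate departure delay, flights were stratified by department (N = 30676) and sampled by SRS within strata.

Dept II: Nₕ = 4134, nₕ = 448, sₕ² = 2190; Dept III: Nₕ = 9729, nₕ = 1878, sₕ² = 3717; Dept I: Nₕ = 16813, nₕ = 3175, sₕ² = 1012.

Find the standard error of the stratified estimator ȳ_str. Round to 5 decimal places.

0.56345

Var(ȳ_str) = Σₕ Wₕ²(1 − fₕ)sₕ²/nₕ with Wₕ = Nₕ/N, N = 30676.
Dept II: Wₕ = 0.13476333; term = 0.13476333²·(1 − 0.10836962)·2190/448 = 0.079157933.
Dept III: Wₕ = 0.31715348; term = 0.31715348²·(1 − 0.19303114)·3717/1878 = 0.16065443.
Dept I: Wₕ = 0.54808319; term = 0.54808319²·(1 − 0.18884197)·1012/3175 = 0.077666766.
Sum = 0.31747913.
SE = √(0.31747913) = 0.56345.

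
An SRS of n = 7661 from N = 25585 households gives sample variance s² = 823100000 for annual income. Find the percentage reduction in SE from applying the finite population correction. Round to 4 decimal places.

f = n/N = 7661/25585 = 0.29943326.
SE_no-fpc = √(s²/n) = 327.78084; SE_fpc = √((1−f)s²/n) = 274.35212.
Ratio = √(1−f) = 0.83699865. Reduction = 100·(1 − 0.83699865) = 16.3001%.

16.3001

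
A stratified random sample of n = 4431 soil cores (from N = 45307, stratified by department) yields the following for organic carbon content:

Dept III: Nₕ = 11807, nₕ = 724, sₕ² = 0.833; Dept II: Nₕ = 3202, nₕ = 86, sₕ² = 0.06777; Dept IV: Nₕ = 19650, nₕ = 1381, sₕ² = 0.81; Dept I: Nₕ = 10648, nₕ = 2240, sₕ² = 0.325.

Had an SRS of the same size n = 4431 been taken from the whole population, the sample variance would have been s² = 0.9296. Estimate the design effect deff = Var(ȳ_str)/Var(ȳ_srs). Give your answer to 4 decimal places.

Var(ȳ_str) = Σ Wₕ²(1−fₕ)sₕ²/nₕ with Wₕ = Nₕ/45307:
  Dept III: (11807/45307)²·(1−724/11807)·0.833/724 = 7.3345373 × 10^-5
  Dept II: (3202/45307)²·(1−86/3202)·0.06777/86 = 3.8302507 × 10^-6
  Dept IV: (19650/45307)²·(1−1381/19650)·0.81/1381 = 1.0257418 × 10^-4
  Dept I: (10648/45307)²·(1−2240/10648)·0.325/2240 = 6.3279855 × 10^-6
  → Var(ȳ_str) = 1.8607779 × 10^-4.
Var(ȳ_srs) = (1 − 4431/45307)·0.9296/4431 = 1.8927683 × 10^-4.
deff = (1.8607779 × 10^-4) / (1.8927683 × 10^-4) = 0.9831.

0.9831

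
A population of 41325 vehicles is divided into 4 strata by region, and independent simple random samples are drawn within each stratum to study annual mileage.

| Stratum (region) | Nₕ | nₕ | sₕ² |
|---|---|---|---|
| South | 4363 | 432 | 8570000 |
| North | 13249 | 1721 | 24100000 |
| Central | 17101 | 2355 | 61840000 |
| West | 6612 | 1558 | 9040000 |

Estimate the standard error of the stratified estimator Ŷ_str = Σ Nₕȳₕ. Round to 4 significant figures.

Var(Ŷ_str) = Σₕ Nₕ²(1 − fₕ)sₕ²/nₕ.
South: 4363²·(1 − 432/4363)·8570000/432 = 3.4023997 × 10^11.
North: 13249²·(1 − 1721/13249)·24100000/1721 = 2.1388151 × 10^12.
Central: 17101²·(1 − 2355/17101)·61840000/2355 = 6.6217733 × 10^12.
West: 6612²·(1 − 1558/6612)·9040000/1558 = 1.9389609 × 10^11.
Sum = 9.2947245 × 10^12.
SE = √(9.2947245 × 10^12) = 3.049 × 10^6.

3.049 × 10^6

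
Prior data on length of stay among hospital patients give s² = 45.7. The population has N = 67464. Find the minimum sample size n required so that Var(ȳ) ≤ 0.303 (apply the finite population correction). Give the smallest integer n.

Without fpc, n₀ = s²/D = 45.7/0.303 = 150.8251.
With fpc, (1 − n/N)·s²/n ≤ D requires n ≥ n₀/(1 + n₀/N) = 150.8251/(1 + 150.8251/67464) = 150.4887.
Rounding up, n = 151.

151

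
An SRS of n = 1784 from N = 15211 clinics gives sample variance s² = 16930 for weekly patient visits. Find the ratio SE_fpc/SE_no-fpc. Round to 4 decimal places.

f = n/N = 1784/15211 = 0.11728354.
SE_no-fpc = √(s²/n) = 3.0805698; SE_fpc = √((1−f)s²/n) = 2.8942875.
Ratio = √(1−f) = 0.93952991.

0.9395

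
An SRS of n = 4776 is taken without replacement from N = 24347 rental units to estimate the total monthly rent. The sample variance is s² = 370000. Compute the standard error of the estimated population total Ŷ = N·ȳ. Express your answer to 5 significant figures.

192130

Var(Ŷ) = N²·Var(ȳ) = N²·(1 − n/N)·s²/n.
f = 4776/24347 = 0.19616380; Var(ȳ) = 0.80383620·370000/4776 = 62.273743.
Var(Ŷ) = 24347² · 62.273743 = 3.6914406 × 10^10.
SE(Ŷ) = √(3.6914406 × 10^10) = 192130.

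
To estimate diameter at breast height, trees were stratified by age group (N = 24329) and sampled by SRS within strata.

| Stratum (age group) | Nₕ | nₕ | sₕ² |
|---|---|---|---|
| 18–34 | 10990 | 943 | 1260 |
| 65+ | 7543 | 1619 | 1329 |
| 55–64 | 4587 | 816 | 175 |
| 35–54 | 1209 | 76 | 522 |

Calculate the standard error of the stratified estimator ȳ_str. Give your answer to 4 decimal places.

0.5774

Var(ȳ_str) = Σₕ Wₕ²(1 − fₕ)sₕ²/nₕ with Wₕ = Nₕ/N, N = 24329.
18–34: Wₕ = 0.45172428; term = 0.45172428²·(1 − 0.08580528)·1260/943 = 0.24925532.
65+: Wₕ = 0.31004151; term = 0.31004151²·(1 − 0.21463609)·1329/1619 = 0.061971038.
55–64: Wₕ = 0.18854043; term = 0.18854043²·(1 − 0.17789405)·175/816 = 0.0062673601.
35–54: Wₕ = 0.04969378; term = 0.04969378²·(1 − 0.06286187)·522/76 = 0.015895149.
Sum = 0.33338887.
SE = √(0.33338887) = 0.5774.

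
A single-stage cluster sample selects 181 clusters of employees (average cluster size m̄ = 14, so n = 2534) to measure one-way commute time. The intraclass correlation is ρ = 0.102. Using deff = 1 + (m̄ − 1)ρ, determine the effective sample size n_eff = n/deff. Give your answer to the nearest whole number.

deff = 1 + (14 − 1)·0.102 = 1 + 1.326 = 2.326.
n_eff = 2534 / 2.326 = 1089.

1089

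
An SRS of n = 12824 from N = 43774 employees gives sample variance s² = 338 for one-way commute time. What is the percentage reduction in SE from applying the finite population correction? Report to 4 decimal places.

15.9143

f = n/N = 12824/43774 = 0.29295929.
SE_no-fpc = √(s²/n) = 0.16234787; SE_fpc = √((1−f)s²/n) = 0.13651136.
Ratio = √(1−f) = 0.84085713. Reduction = 100·(1 − 0.84085713) = 15.9143%.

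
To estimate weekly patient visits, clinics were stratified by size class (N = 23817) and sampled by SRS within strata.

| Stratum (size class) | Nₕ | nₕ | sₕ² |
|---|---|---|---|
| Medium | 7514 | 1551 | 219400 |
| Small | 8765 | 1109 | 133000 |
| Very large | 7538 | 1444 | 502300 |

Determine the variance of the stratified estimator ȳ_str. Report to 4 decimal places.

Var(ȳ_str) = Σₕ Wₕ²(1 − fₕ)sₕ²/nₕ with Wₕ = Nₕ/N, N = 23817.
Medium: Wₕ = 0.31548894; term = 0.31548894²·(1 − 0.20641469)·219400/1551 = 11.173435.
Small: Wₕ = 0.36801444; term = 0.36801444²·(1 − 0.12652596)·133000/1109 = 14.187302.
Very large: Wₕ = 0.31649662; term = 0.31649662²·(1 − 0.19156275)·502300/1444 = 28.169585.
Sum = 53.530322.

53.5303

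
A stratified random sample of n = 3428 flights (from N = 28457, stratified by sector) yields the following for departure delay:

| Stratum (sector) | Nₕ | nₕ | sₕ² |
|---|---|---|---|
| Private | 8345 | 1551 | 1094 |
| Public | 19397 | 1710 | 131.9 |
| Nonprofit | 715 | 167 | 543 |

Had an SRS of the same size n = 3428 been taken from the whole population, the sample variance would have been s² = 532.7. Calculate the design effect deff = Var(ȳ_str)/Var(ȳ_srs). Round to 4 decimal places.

0.6119

Var(ȳ_str) = Σ Wₕ²(1−fₕ)sₕ²/nₕ with Wₕ = Nₕ/28457:
  Private: (8345/28457)²·(1−1551/8345)·1094/1551 = 0.049383194
  Public: (19397/28457)²·(1−1710/19397)·131.9/1710 = 0.032678281
  Nonprofit: (715/28457)²·(1−167/715)·543/167 = 0.0015732282
  → Var(ȳ_str) = 0.083634703.
Var(ȳ_srs) = (1 − 3428/28457)·532.7/3428 = 0.13667726.
deff = 0.083634703 / 0.13667726 = 0.6119.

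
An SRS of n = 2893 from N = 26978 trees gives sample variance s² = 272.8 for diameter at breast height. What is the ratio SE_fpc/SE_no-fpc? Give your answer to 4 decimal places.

f = n/N = 2893/26978 = 0.10723553.
SE_no-fpc = √(s²/n) = 0.30707748; SE_fpc = √((1−f)s²/n) = 0.29014589.
Ratio = √(1−f) = 0.94486215.

0.9449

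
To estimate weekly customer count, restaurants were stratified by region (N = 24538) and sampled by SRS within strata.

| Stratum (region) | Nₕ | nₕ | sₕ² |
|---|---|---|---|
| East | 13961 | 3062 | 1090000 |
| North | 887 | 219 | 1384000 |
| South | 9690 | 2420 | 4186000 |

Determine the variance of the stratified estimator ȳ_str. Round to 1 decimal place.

Var(ȳ_str) = Σₕ Wₕ²(1 − fₕ)sₕ²/nₕ with Wₕ = Nₕ/N, N = 24538.
East: Wₕ = 0.56895428; term = 0.56895428²·(1 − 0.21932526)·1090000/3062 = 89.959321.
North: Wₕ = 0.03614802; term = 0.03614802²·(1 − 0.24689966)·1384000/219 = 6.2189023.
South: Wₕ = 0.39489771; term = 0.39489771²·(1 − 0.24974200)·4186000/2420 = 202.3782.
Sum = 298.55642.

298.6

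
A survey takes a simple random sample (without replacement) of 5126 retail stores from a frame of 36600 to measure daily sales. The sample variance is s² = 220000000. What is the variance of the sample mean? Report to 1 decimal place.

Under SRS without replacement, Var(ȳ) = (1 − f)·s²/n with f = n/N = 5126/36600 = 0.14005464.
Var(ȳ) = (1 − 0.14005464)·220000000/5126 = 0.85994536·42918.455 = 36907.526.

36907.5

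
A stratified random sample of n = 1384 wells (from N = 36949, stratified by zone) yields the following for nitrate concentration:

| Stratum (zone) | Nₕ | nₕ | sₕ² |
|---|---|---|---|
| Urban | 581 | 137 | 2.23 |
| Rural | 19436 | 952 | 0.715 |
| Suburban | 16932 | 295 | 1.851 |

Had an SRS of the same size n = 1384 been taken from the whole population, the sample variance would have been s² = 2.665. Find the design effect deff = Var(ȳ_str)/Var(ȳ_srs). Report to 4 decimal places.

Var(ȳ_str) = Σ Wₕ²(1−fₕ)sₕ²/nₕ with Wₕ = Nₕ/36949:
  Urban: (581/36949)²·(1−137/581)·2.23/137 = 3.0756578 × 10^-6
  Rural: (19436/36949)²·(1−952/19436)·0.715/952 = 1.9763623 × 10^-4
  Suburban: (16932/36949)²·(1−295/16932)·1.851/295 = 0.0012946796
  → Var(ȳ_str) = 0.0014953915.
Var(ȳ_srs) = (1 − 1384/36949)·2.665/1384 = 0.0018534516.
deff = 0.0014953915 / 0.0018534516 = 0.8068.

0.8068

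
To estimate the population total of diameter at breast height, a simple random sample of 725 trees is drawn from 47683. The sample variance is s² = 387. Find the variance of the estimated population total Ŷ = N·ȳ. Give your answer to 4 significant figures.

Var(Ŷ) = N²·Var(ȳ) = N²·(1 − n/N)·s²/n.
f = 725/47683 = 0.01520458; Var(ȳ) = 0.98479542·387/725 = 0.525677.
Var(Ŷ) = 47683² · 0.525677 = 1.1952152 × 10^9.

1.195 × 10^9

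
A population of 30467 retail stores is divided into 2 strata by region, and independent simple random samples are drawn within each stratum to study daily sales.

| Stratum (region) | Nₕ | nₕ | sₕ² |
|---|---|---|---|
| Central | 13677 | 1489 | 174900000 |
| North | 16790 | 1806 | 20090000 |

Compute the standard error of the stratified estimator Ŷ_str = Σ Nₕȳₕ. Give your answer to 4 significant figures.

Var(Ŷ_str) = Σₕ Nₕ²(1 − fₕ)sₕ²/nₕ.
Central: 13677²·(1 − 1489/13677)·174900000/1489 = 1.9580258 × 10^13.
North: 16790²·(1 − 1806/16790)·20090000/1806 = 2.7985988 × 10^12.
Sum = 2.2378857 × 10^13.
SE = √(2.2378857 × 10^13) = 4.731 × 10^6.

4.731 × 10^6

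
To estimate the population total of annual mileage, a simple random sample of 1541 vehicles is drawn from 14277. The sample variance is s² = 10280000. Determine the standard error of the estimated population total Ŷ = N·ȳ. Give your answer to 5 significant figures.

1.1014 × 10^6

Var(Ŷ) = N²·Var(ȳ) = N²·(1 − n/N)·s²/n.
f = 1541/14277 = 0.10793584; Var(ȳ) = 0.89206416·10280000/1541 = 5950.9536.
Var(Ŷ) = 14277² · 5950.9536 = 1.2129991 × 10^12.
SE(Ŷ) = √(1.2129991 × 10^12) = 1.1014 × 10^6.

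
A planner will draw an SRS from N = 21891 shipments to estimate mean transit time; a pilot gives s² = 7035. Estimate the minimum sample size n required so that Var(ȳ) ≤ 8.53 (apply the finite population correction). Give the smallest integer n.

Without fpc, n₀ = s²/D = 7035/8.53 = 824.7362.
With fpc, (1 − n/N)·s²/n ≤ D requires n ≥ n₀/(1 + n₀/N) = 824.7362/(1 + 824.7362/21891) = 794.7926.
Rounding up, n = 795.

795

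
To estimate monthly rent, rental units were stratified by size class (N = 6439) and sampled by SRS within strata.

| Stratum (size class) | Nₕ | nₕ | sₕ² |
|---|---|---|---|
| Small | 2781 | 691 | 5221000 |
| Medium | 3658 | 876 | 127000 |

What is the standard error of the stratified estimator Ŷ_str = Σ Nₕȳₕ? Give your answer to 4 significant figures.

213100

Var(Ŷ_str) = Σₕ Nₕ²(1 − fₕ)sₕ²/nₕ.
Small: 2781²·(1 − 691/2781)·5221000/691 = 4.3916015 × 10^10.
Medium: 3658²·(1 − 876/3658)·127000/876 = 1.4753683 × 10^9.
Sum = 4.5391383 × 10^10.
SE = √(4.5391383 × 10^10) = 213100.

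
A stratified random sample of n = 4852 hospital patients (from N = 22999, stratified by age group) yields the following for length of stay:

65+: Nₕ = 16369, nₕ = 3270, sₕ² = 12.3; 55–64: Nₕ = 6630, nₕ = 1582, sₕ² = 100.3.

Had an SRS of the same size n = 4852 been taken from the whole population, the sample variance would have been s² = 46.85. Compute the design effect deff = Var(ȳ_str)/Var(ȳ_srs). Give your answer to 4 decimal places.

0.7267

Var(ȳ_str) = Σ Wₕ²(1−fₕ)sₕ²/nₕ with Wₕ = Nₕ/22999:
  65+: (16369/22999)²·(1−3270/16369)·12.3/3270 = 0.0015247539
  55–64: (6630/22999)²·(1−1582/6630)·100.3/1582 = 0.0040115243
  → Var(ȳ_str) = 0.0055362782.
Var(ȳ_srs) = (1 − 4852/22999)·46.85/4852 = 0.0076187669.
deff = 0.0055362782 / 0.0076187669 = 0.7267.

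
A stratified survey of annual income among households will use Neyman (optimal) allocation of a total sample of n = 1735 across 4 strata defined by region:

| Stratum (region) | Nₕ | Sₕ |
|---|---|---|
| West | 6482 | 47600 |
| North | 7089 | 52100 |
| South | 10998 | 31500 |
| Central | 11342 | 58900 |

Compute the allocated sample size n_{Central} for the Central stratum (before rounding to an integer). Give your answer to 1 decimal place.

684.9

Neyman allocation: nₕ = n·NₕSₕ / Σⱼ NⱼSⱼ.
Σ NⱼSⱼ = 6482·47600 + 7089·52100 + 10998·31500 + 11342·58900 = 1.6923609 × 10^9.
n_{Central} = 1735·11342·58900 / (1.6923609 × 10^9) = 684.9.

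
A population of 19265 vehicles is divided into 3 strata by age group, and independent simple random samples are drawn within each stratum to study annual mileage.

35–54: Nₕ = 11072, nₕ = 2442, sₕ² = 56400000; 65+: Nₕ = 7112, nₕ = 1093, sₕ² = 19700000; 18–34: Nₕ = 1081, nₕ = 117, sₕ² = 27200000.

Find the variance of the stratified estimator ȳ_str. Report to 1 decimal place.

Var(ȳ_str) = Σₕ Wₕ²(1 − fₕ)sₕ²/nₕ with Wₕ = Nₕ/N, N = 19265.
35–54: Wₕ = 0.57472100; term = 0.57472100²·(1 − 0.22055636)·56400000/2442 = 5946.1011.
65+: Wₕ = 0.36916688; term = 0.36916688²·(1 − 0.15368391)·19700000/1093 = 2078.8547.
18–34: Wₕ = 0.05611212; term = 0.05611212²·(1 − 0.10823312)·27200000/117 = 652.7513.
Sum = 8677.7071.

8677.7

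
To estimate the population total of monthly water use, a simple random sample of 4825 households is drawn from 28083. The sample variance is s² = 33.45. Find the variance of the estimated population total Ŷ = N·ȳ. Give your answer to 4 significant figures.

Var(Ŷ) = N²·Var(ȳ) = N²·(1 − n/N)·s²/n.
f = 4825/28083 = 0.17181213; Var(ȳ) = 0.82818787·33.45/4825 = 0.0057415304.
Var(Ŷ) = 28083² · 0.0057415304 = 4.528086 × 10^6.

4.528 × 10^6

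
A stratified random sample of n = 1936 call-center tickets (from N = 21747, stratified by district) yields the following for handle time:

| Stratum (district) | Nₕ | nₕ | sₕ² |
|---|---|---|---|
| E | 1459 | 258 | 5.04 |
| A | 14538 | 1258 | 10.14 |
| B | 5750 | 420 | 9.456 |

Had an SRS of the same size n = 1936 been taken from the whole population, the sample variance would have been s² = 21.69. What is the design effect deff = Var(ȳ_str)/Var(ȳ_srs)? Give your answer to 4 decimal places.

0.4724

Var(ȳ_str) = Σ Wₕ²(1−fₕ)sₕ²/nₕ with Wₕ = Nₕ/21747:
  E: (1459/21747)²·(1−258/1459)·5.04/258 = 7.237864 × 10^-5
  A: (14538/21747)²·(1−1258/14538)·10.14/1258 = 0.0032904958
  B: (5750/21747)²·(1−420/5750)·9.456/420 = 0.0014589974
  → Var(ȳ_str) = 0.0048218718.
Var(ȳ_srs) = (1 − 1936/21747)·21.69/1936 = 0.010206133.
deff = 0.0048218718 / 0.010206133 = 0.4724.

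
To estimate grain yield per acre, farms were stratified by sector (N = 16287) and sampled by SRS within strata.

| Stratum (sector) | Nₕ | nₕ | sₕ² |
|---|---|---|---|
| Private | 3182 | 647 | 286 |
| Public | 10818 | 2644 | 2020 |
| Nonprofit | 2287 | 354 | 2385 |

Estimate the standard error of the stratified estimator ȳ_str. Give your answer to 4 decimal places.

Var(ȳ_str) = Σₕ Wₕ²(1 − fₕ)sₕ²/nₕ with Wₕ = Nₕ/N, N = 16287.
Private: Wₕ = 0.19537054; term = 0.19537054²·(1 − 0.20333124)·286/647 = 0.013441808.
Public: Wₕ = 0.66421072; term = 0.66421072²·(1 − 0.24440747)·2020/2644 = 0.25467677.
Nonprofit: Wₕ = 0.14041874; term = 0.14041874²·(1 − 0.15478793)·2385/354 = 0.11227962.
Sum = 0.3803982.
SE = √(0.3803982) = 0.6168.

0.6168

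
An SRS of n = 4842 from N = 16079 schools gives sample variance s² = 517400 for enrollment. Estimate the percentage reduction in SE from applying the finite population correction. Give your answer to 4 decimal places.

f = n/N = 4842/16079 = 0.30113813.
SE_no-fpc = √(s²/n) = 10.33715; SE_fpc = √((1−f)s²/n) = 8.6416464.
Ratio = √(1−f) = 0.83597959. Reduction = 100·(1 − 0.83597959) = 16.4020%.

16.4020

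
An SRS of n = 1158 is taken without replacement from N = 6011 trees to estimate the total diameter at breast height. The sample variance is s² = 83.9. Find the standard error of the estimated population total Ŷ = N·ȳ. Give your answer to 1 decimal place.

Var(Ŷ) = N²·Var(ȳ) = N²·(1 − n/N)·s²/n.
f = 1158/6011 = 0.19264681; Var(ȳ) = 0.80735319·83.9/1158 = 0.05849476.
Var(Ŷ) = 6011² · 0.05849476 = 2.1135397 × 10^6.
SE(Ŷ) = √(2.1135397 × 10^6) = 1453.8.

1453.8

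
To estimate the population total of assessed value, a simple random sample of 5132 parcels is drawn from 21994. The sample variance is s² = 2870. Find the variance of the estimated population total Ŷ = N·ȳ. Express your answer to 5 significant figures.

2.0740 × 10^8

Var(Ŷ) = N²·Var(ȳ) = N²·(1 − n/N)·s²/n.
f = 5132/21994 = 0.23333636; Var(ȳ) = 0.76666364·2870/5132 = 0.42874603.
Var(Ŷ) = 21994² · 0.42874603 = 2.0739991 × 10^8.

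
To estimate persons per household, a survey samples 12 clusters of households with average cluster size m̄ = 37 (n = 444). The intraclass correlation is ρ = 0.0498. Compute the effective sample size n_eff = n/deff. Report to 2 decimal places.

158.98

deff = 1 + (37 − 1)·0.0498 = 1 + 1.7928 = 2.7928.
n_eff = 444 / 2.7928 = 158.98.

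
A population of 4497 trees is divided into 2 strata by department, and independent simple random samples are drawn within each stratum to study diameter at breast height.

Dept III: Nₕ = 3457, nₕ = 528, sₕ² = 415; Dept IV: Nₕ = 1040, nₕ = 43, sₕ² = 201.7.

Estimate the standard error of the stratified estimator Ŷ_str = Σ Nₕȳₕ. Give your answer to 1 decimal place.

Var(Ŷ_str) = Σₕ Nₕ²(1 − fₕ)sₕ²/nₕ.
Dept III: 3457²·(1 − 528/3457)·415/528 = 7.9585312 × 10^6.
Dept IV: 1040²·(1 − 43/1040)·201.7/43 = 4.8636906 × 10^6.
Sum = 1.2822222 × 10^7.
SE = √(1.2822222 × 10^7) = 3580.8.

3580.8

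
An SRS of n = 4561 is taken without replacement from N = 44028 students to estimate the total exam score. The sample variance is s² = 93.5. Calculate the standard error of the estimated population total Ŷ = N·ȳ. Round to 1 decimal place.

Var(Ŷ) = N²·Var(ȳ) = N²·(1 − n/N)·s²/n.
f = 4561/44028 = 0.10359317; Var(ȳ) = 0.89640683·93.5/4561 = 0.018376242.
Var(Ŷ) = 44028² · 0.018376242 = 3.5621698 × 10^7.
SE(Ŷ) = √(3.5621698 × 10^7) = 5968.4.

5968.4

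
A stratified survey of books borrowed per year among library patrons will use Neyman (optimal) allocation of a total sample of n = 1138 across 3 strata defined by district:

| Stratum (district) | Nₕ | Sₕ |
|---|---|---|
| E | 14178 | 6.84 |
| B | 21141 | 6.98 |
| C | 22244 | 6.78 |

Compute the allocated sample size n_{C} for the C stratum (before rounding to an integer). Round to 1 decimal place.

434.1

Neyman allocation: nₕ = n·NₕSₕ / Σⱼ NⱼSⱼ.
Σ NⱼSⱼ = 14178·6.84 + 21141·6.98 + 22244·6.78 = 395356.02.
n_{C} = 1138·22244·6.78 / 395356.02 = 434.1.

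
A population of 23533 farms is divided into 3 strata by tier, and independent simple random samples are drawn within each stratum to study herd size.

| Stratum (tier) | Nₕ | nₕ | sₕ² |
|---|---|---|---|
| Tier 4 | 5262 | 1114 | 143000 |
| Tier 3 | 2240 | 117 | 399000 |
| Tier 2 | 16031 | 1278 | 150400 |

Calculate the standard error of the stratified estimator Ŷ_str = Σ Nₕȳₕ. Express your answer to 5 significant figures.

Var(Ŷ_str) = Σₕ Nₕ²(1 − fₕ)sₕ²/nₕ.
Tier 4: 5262²·(1 − 1114/5262)·143000/1114 = 2.8018213 × 10^9.
Tier 3: 2240²·(1 − 117/2240)·399000/117 = 1.6217543 × 10^10.
Tier 2: 16031²·(1 − 1278/16031)·150400/1278 = 2.7832867 × 10^10.
Sum = 4.6852231 × 10^10.
SE = √(4.6852231 × 10^10) = 216450.

216450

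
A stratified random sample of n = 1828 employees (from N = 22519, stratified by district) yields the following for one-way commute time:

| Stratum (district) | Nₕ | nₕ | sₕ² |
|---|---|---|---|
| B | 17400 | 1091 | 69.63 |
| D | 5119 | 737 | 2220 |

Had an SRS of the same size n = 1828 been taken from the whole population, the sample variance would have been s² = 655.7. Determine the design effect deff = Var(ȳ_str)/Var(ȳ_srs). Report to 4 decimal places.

Var(ȳ_str) = Σ Wₕ²(1−fₕ)sₕ²/nₕ with Wₕ = Nₕ/22519:
  B: (17400/22519)²·(1−1091/17400)·69.63/1091 = 0.035714948
  D: (5119/22519)²·(1−737/5119)·2220/737 = 0.13324312
  → Var(ȳ_str) = 0.16895807.
Var(ȳ_srs) = (1 − 1828/22519)·655.7/1828 = 0.3295804.
deff = 0.16895807 / 0.3295804 = 0.5126.

0.5126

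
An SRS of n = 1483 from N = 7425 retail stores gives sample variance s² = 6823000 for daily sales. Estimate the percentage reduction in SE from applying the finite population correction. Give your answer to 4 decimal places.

f = n/N = 1483/7425 = 0.19973064.
SE_no-fpc = √(s²/n) = 67.829265; SE_fpc = √((1−f)s²/n) = 60.678551.
Ratio = √(1−f) = 0.89457776. Reduction = 100·(1 − 0.89457776) = 10.5422%.

10.5422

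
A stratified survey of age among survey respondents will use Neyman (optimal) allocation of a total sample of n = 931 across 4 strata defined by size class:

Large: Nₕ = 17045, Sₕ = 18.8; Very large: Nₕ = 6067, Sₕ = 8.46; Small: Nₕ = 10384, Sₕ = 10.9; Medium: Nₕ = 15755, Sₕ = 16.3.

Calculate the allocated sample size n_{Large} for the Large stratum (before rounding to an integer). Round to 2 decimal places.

Neyman allocation: nₕ = n·NₕSₕ / Σⱼ NⱼSⱼ.
Σ NⱼSⱼ = 17045·18.8 + 6067·8.46 + 10384·10.9 + 15755·16.3 = 741764.92.
n_{Large} = 931·17045·18.8 / 741764.92 = 402.20.

402.20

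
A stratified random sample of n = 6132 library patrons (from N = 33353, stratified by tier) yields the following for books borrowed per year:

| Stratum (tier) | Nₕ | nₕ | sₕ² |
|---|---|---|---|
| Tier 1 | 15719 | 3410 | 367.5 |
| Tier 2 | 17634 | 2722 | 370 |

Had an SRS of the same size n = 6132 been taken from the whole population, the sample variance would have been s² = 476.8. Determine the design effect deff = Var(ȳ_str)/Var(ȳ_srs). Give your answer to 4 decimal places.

Var(ȳ_str) = Σ Wₕ²(1−fₕ)sₕ²/nₕ with Wₕ = Nₕ/33353:
  Tier 1: (15719/33353)²·(1−3410/15719)·367.5/3410 = 0.018744801
  Tier 2: (17634/33353)²·(1−2722/17634)·370/2722 = 0.032131465
  → Var(ȳ_str) = 0.050876266.
Var(ȳ_srs) = (1 − 6132/33353)·476.8/6132 = 0.063460468.
deff = 0.050876266 / 0.063460468 = 0.8017.

0.8017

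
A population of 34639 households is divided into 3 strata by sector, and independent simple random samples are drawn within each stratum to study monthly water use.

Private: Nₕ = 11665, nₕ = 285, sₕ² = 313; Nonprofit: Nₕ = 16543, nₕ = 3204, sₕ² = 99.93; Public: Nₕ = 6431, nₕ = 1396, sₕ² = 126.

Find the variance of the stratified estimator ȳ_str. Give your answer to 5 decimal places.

Var(ȳ_str) = Σₕ Wₕ²(1 − fₕ)sₕ²/nₕ with Wₕ = Nₕ/N, N = 34639.
Private: Wₕ = 0.33675914; term = 0.33675914²·(1 − 0.02443206)·313/285 = 0.12150546.
Nonprofit: Wₕ = 0.47758307; term = 0.47758307²·(1 − 0.19367708)·99.93/3204 = 0.0057360144.
Public: Wₕ = 0.18565778; term = 0.18565778²·(1 − 0.21707355)·126/1396 = 0.0024357484.
Sum = 0.12967722.

0.12968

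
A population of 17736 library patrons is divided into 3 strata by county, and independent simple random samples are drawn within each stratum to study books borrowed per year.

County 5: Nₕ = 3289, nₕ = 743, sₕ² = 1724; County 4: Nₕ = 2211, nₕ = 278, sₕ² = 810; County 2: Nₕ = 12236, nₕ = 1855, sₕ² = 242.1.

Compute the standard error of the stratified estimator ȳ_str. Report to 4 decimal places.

Var(ȳ_str) = Σₕ Wₕ²(1 − fₕ)sₕ²/nₕ with Wₕ = Nₕ/N, N = 17736.
County 5: Wₕ = 0.18544204; term = 0.18544204²·(1 − 0.22590453)·1724/743 = 0.061767406.
County 4: Wₕ = 0.12466171; term = 0.12466171²·(1 − 0.12573496)·810/278 = 0.039586715.
County 2: Wₕ = 0.68989626; term = 0.68989626²·(1 − 0.15160183)·242.1/1855 = 0.052700917.
Sum = 0.15405504.
SE = √(0.15405504) = 0.3925.

0.3925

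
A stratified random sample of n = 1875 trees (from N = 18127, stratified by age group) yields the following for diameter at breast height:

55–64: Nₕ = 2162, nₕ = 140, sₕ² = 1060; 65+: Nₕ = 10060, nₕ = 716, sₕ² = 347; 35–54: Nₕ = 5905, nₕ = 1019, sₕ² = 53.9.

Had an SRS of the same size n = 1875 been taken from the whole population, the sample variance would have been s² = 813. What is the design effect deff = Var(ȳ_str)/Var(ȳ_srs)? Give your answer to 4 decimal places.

Var(ȳ_str) = Σ Wₕ²(1−fₕ)sₕ²/nₕ with Wₕ = Nₕ/18127:
  55–64: (2162/18127)²·(1−140/2162)·1060/140 = 0.10073092
  65+: (10060/18127)²·(1−716/10060)·347/716 = 0.13864218
  35–54: (5905/18127)²·(1−1019/5905)·53.9/1019 = 0.0046444691
  → Var(ȳ_str) = 0.24401757.
Var(ȳ_srs) = (1 − 1875/18127)·813/1875 = 0.38874978.
deff = 0.24401757 / 0.38874978 = 0.6277.

0.6277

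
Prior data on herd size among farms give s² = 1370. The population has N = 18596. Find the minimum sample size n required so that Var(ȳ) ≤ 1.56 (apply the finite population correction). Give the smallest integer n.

Without fpc, n₀ = s²/D = 1370/1.56 = 878.2051.
With fpc, (1 − n/N)·s²/n ≤ D requires n ≥ n₀/(1 + n₀/N) = 878.2051/(1 + 878.2051/18596) = 838.6017.
Rounding up, n = 839.

839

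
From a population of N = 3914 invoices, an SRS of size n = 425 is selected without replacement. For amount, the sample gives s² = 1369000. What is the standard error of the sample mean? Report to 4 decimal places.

Under SRS without replacement, Var(ȳ) = (1 − f)·s²/n with f = n/N = 425/3914 = 0.10858457.
Var(ȳ) = (1 − 0.10858457)·1369000/425 = 0.89141543·3221.1765 = 2871.4064.
SE(ȳ) = √(2871.4064) = 53.5855.

53.5855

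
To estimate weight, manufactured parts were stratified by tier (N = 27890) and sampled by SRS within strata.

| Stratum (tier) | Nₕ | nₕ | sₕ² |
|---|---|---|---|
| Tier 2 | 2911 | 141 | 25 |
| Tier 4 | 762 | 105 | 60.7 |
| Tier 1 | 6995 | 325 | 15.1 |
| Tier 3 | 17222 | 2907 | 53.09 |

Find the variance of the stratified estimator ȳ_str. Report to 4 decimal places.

0.0108

Var(ȳ_str) = Σₕ Wₕ²(1 − fₕ)sₕ²/nₕ with Wₕ = Nₕ/N, N = 27890.
Tier 2: Wₕ = 0.10437433; term = 0.10437433²·(1 − 0.04843696)·25/141 = 0.0018380014.
Tier 4: Wₕ = 0.02732162; term = 0.02732162²·(1 − 0.13779528)·60.7/105 = 3.7206833 × 10^-4.
Tier 1: Wₕ = 0.25080674; term = 0.25080674²·(1 − 0.04646176)·15.1/325 = 0.0027868276.
Tier 3: Wₕ = 0.61749731; term = 0.61749731²·(1 − 0.16879573)·53.09/2907 = 0.0057882276.
Sum = 0.010785125.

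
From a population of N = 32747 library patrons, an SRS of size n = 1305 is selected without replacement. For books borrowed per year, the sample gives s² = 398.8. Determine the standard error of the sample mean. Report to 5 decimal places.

Under SRS without replacement, Var(ȳ) = (1 − f)·s²/n with f = n/N = 1305/32747 = 0.03985098.
Var(ȳ) = (1 − 0.03985098)·398.8/1305 = 0.96014902·0.30559387 = 0.29341565.
SE(ȳ) = √(0.29341565) = 0.54168.

0.54168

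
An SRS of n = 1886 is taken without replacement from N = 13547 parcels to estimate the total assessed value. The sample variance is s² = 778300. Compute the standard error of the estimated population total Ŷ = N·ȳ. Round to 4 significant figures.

255300

Var(Ŷ) = N²·Var(ȳ) = N²·(1 − n/N)·s²/n.
f = 1886/13547 = 0.13921902; Var(ȳ) = 0.86078098·778300/1886 = 355.22049.
Var(Ŷ) = 13547² · 355.22049 = 6.5190494 × 10^10.
SE(Ŷ) = √(6.5190494 × 10^10) = 255300.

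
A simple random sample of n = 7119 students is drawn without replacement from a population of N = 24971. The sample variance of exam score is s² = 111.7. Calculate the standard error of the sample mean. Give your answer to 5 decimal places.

0.10591

Under SRS without replacement, Var(ȳ) = (1 − f)·s²/n with f = n/N = 7119/24971 = 0.28509071.
Var(ȳ) = (1 − 0.28509071)·111.7/7119 = 0.71490929·0.015690406 = 0.011217217.
SE(ȳ) = √(0.011217217) = 0.10591.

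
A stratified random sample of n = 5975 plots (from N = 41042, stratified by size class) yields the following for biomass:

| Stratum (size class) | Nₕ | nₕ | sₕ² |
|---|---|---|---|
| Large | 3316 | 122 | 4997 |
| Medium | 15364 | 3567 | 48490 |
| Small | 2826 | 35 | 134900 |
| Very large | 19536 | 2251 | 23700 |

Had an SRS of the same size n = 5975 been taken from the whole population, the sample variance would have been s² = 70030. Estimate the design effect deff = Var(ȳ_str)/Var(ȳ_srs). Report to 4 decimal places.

2.1848

Var(ȳ_str) = Σ Wₕ²(1−fₕ)sₕ²/nₕ with Wₕ = Nₕ/41042:
  Large: (3316/41042)²·(1−122/3316)·4997/122 = 0.25753836
  Medium: (15364/41042)²·(1−3567/15364)·48490/3567 = 1.4627426
  Small: (2826/41042)²·(1−35/2826)·134900/35 = 18.047575
  Very large: (19536/41042)²·(1−2251/19536)·23700/2251 = 2.1106725
  → Var(ȳ_str) = 21.878528.
Var(ȳ_srs) = (1 − 5975/41042)·70030/5975 = 10.014201.
deff = 21.878528 / 10.014201 = 2.1848.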